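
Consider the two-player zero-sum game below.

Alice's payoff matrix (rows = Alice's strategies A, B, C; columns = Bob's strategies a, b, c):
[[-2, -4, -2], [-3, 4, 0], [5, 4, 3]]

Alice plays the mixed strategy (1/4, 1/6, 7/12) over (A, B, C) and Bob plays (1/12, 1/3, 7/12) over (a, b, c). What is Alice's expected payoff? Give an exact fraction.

14/9

Against (1/12, 1/3, 7/12), each row's expected payoff is A: -8/3; B: 13/12; C: 7/2.
Taking the (1/4, 1/6, 7/12)-weighted average: (1/4)·(-8/3) + (1/6)·(13/12) + (7/12)·(7/2) = 14/9.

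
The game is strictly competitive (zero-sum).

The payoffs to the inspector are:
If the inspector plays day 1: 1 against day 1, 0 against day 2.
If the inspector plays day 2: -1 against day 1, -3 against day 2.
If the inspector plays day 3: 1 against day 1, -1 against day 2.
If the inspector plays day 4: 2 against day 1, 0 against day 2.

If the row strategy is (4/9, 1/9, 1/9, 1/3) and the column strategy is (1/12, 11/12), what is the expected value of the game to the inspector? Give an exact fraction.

-17/54

Against (1/12, 11/12), each row's expected payoff is day 1: 1/12; day 2: -17/6; day 3: -5/6; day 4: 1/6.
Taking the (4/9, 1/9, 1/9, 1/3)-weighted average: (4/9)·(1/12) + (1/9)·(-17/6) + (1/9)·(-5/6) + (1/3)·(1/6) = -17/54.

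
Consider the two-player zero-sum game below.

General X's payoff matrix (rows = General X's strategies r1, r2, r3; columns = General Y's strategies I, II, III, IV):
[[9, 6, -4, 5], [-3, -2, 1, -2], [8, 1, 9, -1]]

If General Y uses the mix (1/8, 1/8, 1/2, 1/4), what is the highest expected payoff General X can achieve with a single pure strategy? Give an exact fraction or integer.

r1: (9)·(1/8) + (6)·(1/8) + (-4)·(1/2) + (5)·(1/4) = 9/8.
r2: (-3)·(1/8) + (-2)·(1/8) + (1)·(1/2) + (-2)·(1/4) = -5/8.
r3: (8)·(1/8) + (1)·(1/8) + (9)·(1/2) + (-1)·(1/4) = 43/8.
The best pure response is r3 with expected payoff 43/8.

43/8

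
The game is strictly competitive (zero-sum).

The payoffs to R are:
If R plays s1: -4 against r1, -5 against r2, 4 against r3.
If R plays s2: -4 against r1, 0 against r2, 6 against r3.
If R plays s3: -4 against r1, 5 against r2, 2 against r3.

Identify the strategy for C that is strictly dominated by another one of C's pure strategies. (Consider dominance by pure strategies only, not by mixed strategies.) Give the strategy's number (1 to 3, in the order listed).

C prefers columns that give R less. Compare r3 with r1: -4 < 4, -4 < 6, -4 < 2.
So r1 strictly dominates r3 for C; r3 is strictly dominated.

3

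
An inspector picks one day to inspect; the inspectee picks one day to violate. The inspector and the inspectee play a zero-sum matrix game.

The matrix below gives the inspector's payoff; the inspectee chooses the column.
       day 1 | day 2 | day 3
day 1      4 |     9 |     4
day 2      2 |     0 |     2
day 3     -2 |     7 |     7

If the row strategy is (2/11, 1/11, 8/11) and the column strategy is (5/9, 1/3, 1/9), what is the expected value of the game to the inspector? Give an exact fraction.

Against (5/9, 1/3, 1/9), each row's expected payoff is day 1: 17/3; day 2: 4/3; day 3: 2.
Taking the (2/11, 1/11, 8/11)-weighted average: (2/11)·(17/3) + (1/11)·(4/3) + (8/11)·(2) = 86/33.

86/33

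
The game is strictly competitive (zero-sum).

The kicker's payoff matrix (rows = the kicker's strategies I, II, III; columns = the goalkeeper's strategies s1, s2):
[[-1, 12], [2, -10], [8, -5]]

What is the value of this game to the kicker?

7/2

Row II is strictly dominated by row III, so the kicker never plays it.
The remaining 2×2 game on (I, III) × (s1, s2) has no saddle point. Let the kicker play I with probability p; indifference gives −p + 8(1−p) = 12p − 5(1−p), so p = 1/2.
Similarly the goalkeeper's optimal q on s1 is 17/26, and the value is -1·(17/26) + (12)·(9/26) = 7/2.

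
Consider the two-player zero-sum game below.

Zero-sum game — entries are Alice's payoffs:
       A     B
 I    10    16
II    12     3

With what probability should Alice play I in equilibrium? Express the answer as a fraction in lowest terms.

Row minima are 10 and 3, so Alice's maximin is 10; column maxima are 12 and 16, so Bob's minimax is 12. These differ, so the equilibrium is in mixed strategies.
Let Alice play I with probability p. Bob is indifferent when 10p + 12(1−p) = 16p + 3(1−p), giving p = 3/5.

3/5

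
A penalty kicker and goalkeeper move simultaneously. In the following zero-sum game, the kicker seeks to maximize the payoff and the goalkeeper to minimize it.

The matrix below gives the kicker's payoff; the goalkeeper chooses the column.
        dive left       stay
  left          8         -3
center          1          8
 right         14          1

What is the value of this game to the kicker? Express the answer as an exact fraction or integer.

111/20

Row left is strictly dominated by row right, so the kicker never plays it.
The remaining 2×2 game on (center, right) × (dive left, stay) has no saddle point. Let the kicker play center with probability p; indifference gives p + 14(1−p) = 8p + (1−p), so p = 13/20.
Similarly the goalkeeper's optimal q on dive left is 7/20, and the value is 1·(7/20) + (8)·(13/20) = 111/20.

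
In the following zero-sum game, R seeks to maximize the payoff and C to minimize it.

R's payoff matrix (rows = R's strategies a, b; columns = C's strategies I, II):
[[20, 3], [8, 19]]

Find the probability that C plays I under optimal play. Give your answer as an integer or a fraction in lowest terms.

Row minima are 3 and 8, so R's maximin is 8; column maxima are 20 and 19, so C's minimax is 19. These differ, so the equilibrium is in mixed strategies.
Let C play I with probability q. R is indifferent when 20q + 3(1−q) = 8q + 19(1−q), giving q = 4/7.

4/7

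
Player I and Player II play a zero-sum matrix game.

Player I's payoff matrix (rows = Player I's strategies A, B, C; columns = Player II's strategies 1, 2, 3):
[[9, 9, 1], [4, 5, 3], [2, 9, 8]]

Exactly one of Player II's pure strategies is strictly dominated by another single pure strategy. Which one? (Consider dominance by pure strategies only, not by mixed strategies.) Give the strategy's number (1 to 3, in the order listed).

Player II prefers columns that give Player I less. Compare 2 with 3: 1 < 9, 3 < 5, 8 < 9.
So 3 strictly dominates 2 for Player II; 2 is strictly dominated.

2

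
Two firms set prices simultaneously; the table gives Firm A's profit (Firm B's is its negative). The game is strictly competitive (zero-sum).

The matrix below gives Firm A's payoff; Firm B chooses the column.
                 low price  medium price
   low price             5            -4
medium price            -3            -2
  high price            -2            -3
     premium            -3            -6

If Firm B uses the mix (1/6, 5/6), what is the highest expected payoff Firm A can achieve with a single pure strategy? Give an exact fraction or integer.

low price: (5)·(1/6) + (-4)·(5/6) = -5/2.
medium price: (-3)·(1/6) + (-2)·(5/6) = -13/6.
high price: (-2)·(1/6) + (-3)·(5/6) = -17/6.
premium: (-3)·(1/6) + (-6)·(5/6) = -11/2.
The best pure response is medium price with expected payoff -13/6.

-13/6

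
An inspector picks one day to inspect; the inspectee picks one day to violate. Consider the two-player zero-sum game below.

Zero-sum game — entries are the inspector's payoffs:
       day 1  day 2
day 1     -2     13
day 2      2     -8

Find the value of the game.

2/5

Row minima are -2 and -8, so the inspector's maximin is -2; column maxima are 2 and 13, so the inspectee's minimax is 2. These differ, so the equilibrium is in mixed strategies.
Let the inspector play day 1 with probability p. The inspectee is indifferent when −2p + 2(1−p) = 13p − 8(1−p), giving p = 2/5.
Let the inspectee play day 1 with probability q. The inspector is indifferent when −2q + 13(1−q) = 2q − 8(1−q), giving q = 21/25.
The value is -2·(21/25) + (13)·(4/25) = 2/5.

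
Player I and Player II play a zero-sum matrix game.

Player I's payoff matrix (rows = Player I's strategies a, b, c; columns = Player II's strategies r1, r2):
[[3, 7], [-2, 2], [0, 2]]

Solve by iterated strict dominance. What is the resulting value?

3

Row c is strictly dominated by row a (3>0, 7>2); eliminate c.
Column r2 is strictly dominated by r1 for Player II (3<7, -2<2); eliminate r2.
Row b is strictly dominated by row a (3>-2); eliminate b.
Only (a, r1) remains, with payoff 3.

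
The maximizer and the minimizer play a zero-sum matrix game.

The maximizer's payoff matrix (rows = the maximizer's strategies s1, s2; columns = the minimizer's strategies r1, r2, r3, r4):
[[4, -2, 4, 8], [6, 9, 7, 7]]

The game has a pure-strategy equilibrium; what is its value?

6

Row minima: -2, 6 → the maximizer's maximin is 6.
Column maxima: 6, 9, 7, 8 → the minimizer's minimax is 6.
They coincide at (s2, r1), so the value is 6.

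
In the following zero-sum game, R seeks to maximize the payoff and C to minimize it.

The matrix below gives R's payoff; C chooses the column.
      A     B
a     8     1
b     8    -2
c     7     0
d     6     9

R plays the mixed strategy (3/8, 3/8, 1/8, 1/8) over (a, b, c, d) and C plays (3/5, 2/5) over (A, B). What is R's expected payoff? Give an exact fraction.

39/8

Against (3/5, 2/5), each row's expected payoff is a: 26/5; b: 4; c: 21/5; d: 36/5.
Taking the (3/8, 3/8, 1/8, 1/8)-weighted average: (3/8)·(26/5) + (3/8)·(4) + (1/8)·(21/5) + (1/8)·(36/5) = 39/8.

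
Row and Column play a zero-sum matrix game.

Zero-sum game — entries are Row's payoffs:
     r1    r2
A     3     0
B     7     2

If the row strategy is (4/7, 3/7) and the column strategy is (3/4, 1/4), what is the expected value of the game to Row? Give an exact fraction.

Against (3/4, 1/4), each row's expected payoff is A: 9/4; B: 23/4.
Taking the (4/7, 3/7)-weighted average: (4/7)·(9/4) + (3/7)·(23/4) = 15/4.

15/4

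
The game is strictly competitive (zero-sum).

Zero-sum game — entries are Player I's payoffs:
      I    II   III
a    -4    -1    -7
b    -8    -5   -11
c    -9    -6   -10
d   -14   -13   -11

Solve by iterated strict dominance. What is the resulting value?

-7

Row c is strictly dominated by row a (-4>-9, -1>-6, -7>-10); eliminate c.
Row d is strictly dominated by row a (-4>-14, -1>-13, -7>-11); eliminate d.
Column II is strictly dominated by I for Player II (-4<-1, -8<-5); eliminate II.
Column I is strictly dominated by III for Player II (-7<-4, -11<-8); eliminate I.
Row b is strictly dominated by row a (-7>-11); eliminate b.
Only (a, III) remains, with payoff -7.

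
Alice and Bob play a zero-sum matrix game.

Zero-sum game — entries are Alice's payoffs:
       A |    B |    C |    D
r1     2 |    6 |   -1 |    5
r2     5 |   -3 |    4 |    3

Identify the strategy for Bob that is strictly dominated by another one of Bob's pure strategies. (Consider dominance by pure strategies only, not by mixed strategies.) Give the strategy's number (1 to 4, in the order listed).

Bob prefers columns that give Alice less. Compare A with C: -1 < 2, 4 < 5.
So C strictly dominates A for Bob; A is strictly dominated.

1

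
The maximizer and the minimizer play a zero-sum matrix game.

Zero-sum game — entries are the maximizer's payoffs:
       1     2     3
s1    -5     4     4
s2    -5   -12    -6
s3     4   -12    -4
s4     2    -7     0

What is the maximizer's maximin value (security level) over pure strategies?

The worst-case payoff for each row is s1: -5, s2: -12, s3: -12, s4: -7.
The best of these is -5.

-5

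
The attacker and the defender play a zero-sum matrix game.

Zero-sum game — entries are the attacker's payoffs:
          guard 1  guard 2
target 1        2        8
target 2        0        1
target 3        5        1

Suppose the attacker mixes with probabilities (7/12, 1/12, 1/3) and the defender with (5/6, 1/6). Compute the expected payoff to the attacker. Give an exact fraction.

77/24

Against (5/6, 1/6), each row's expected payoff is target 1: 3; target 2: 1/6; target 3: 13/3.
Taking the (7/12, 1/12, 1/3)-weighted average: (7/12)·(3) + (1/12)·(1/6) + (1/3)·(13/3) = 77/24.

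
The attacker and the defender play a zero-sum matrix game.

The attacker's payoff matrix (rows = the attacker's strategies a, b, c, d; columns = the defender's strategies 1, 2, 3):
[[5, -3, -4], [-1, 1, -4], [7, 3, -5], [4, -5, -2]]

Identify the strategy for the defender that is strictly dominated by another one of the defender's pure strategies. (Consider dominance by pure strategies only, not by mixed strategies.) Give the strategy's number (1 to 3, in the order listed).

1

The defender prefers columns that give the attacker less. Compare 1 with 3: -4 < 5, -4 < -1, -5 < 7, -2 < 4.
So 3 strictly dominates 1 for the defender; 1 is strictly dominated.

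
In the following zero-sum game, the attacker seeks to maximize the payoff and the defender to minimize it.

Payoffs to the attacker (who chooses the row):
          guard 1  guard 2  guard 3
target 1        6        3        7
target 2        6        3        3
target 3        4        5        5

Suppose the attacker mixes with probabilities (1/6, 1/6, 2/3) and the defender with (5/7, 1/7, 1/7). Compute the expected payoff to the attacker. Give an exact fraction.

Against (5/7, 1/7, 1/7), each row's expected payoff is target 1: 40/7; target 2: 36/7; target 3: 30/7.
Taking the (1/6, 1/6, 2/3)-weighted average: (1/6)·(40/7) + (1/6)·(36/7) + (2/3)·(30/7) = 14/3.

14/3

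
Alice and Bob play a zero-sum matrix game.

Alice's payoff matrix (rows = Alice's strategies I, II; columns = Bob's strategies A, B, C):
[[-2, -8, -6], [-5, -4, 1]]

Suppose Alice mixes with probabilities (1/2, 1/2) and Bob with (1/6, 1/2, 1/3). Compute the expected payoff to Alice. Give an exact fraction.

-53/12

Against (1/6, 1/2, 1/3), each row's expected payoff is I: -19/3; II: -5/2.
Taking the (1/2, 1/2)-weighted average: (1/2)·(-19/3) + (1/2)·(-5/2) = -53/12.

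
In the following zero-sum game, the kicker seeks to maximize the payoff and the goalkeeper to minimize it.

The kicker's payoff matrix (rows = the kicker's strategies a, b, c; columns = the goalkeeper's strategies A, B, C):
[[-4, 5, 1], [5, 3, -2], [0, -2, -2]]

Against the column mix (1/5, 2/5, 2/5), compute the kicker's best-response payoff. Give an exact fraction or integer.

8/5

a: (-4)·(1/5) + (5)·(2/5) + (1)·(2/5) = 8/5.
b: (5)·(1/5) + (3)·(2/5) + (-2)·(2/5) = 7/5.
c: (0)·(1/5) + (-2)·(2/5) + (-2)·(2/5) = -8/5.
The best pure response is a with expected payoff 8/5.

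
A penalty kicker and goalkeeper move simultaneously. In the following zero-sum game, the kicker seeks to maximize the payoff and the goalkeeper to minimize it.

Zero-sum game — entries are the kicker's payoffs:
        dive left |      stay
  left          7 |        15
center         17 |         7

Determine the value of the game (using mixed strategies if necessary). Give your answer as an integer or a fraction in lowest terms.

Row minima are 7 and 7, so the kicker's maximin is 7; column maxima are 17 and 15, so the goalkeeper's minimax is 15. These differ, so the equilibrium is in mixed strategies.
Let the kicker play left with probability p. The goalkeeper is indifferent when 7p + 17(1−p) = 15p + 7(1−p), giving p = 5/9.
Let the goalkeeper play dive left with probability q. The kicker is indifferent when 7q + 15(1−q) = 17q + 7(1−q), giving q = 4/9.
The value is 7·(4/9) + (15)·(5/9) = 103/9.

103/9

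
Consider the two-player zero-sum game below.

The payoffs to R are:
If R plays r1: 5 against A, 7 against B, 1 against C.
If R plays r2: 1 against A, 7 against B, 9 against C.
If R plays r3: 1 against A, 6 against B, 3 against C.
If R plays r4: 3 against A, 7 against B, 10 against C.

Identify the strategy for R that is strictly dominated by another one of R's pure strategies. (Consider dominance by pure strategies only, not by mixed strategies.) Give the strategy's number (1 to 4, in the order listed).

3

Compare r3 with r4: 3 > 1, 7 > 6, 10 > 3.
So r4 strictly dominates r3 for R; r3 is strictly dominated.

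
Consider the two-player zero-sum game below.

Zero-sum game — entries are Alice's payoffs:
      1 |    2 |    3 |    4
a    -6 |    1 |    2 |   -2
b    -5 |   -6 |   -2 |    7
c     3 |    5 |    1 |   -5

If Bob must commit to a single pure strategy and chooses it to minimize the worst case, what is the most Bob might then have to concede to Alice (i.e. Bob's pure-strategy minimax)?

2

The worst case (largest entry) in each column is 1: 3, 2: 5, 3: 2, 4: 7.
The best (smallest) of these is 2.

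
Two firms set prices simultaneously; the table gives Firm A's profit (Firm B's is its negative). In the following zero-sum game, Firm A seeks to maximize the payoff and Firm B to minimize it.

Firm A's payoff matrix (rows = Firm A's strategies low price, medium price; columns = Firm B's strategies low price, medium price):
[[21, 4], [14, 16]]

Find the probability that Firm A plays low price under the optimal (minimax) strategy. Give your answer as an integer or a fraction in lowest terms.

Row minima are 4 and 14, so Firm A's maximin is 14; column maxima are 21 and 16, so Firm B's minimax is 16. These differ, so the equilibrium is in mixed strategies.
Let Firm A play low price with probability p. Firm B is indifferent when 21p + 14(1−p) = 4p + 16(1−p), giving p = 2/19.

2/19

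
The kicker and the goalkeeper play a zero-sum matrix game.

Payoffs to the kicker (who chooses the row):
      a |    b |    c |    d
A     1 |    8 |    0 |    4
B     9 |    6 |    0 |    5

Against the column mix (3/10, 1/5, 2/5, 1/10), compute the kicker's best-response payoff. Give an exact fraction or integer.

22/5

A: (1)·(3/10) + (8)·(1/5) + (0)·(2/5) + (4)·(1/10) = 23/10.
B: (9)·(3/10) + (6)·(1/5) + (0)·(2/5) + (5)·(1/10) = 22/5.
The best pure response is B with expected payoff 22/5.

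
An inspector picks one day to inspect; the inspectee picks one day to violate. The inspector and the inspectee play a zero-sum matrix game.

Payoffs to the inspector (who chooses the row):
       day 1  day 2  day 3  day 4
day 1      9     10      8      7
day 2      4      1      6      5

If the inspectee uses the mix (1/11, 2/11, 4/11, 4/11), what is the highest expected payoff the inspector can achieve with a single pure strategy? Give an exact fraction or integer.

89/11

day 1: (9)·(1/11) + (10)·(2/11) + (8)·(4/11) + (7)·(4/11) = 89/11.
day 2: (4)·(1/11) + (1)·(2/11) + (6)·(4/11) + (5)·(4/11) = 50/11.
The best pure response is day 1 with expected payoff 89/11.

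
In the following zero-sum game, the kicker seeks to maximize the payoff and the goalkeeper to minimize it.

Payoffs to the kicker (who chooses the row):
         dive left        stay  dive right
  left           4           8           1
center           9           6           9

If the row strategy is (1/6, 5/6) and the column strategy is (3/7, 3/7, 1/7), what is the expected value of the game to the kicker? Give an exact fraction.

Against (3/7, 3/7, 1/7), each row's expected payoff is left: 37/7; center: 54/7.
Taking the (1/6, 5/6)-weighted average: (1/6)·(37/7) + (5/6)·(54/7) = 307/42.

307/42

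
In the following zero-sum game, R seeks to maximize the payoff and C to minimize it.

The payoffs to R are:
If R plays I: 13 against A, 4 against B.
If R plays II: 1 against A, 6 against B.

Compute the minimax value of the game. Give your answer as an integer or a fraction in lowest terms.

37/7

Row minima are 4 and 1, so R's maximin is 4; column maxima are 13 and 6, so C's minimax is 6. These differ, so the equilibrium is in mixed strategies.
Let R play I with probability p. C is indifferent when 13p + (1−p) = 4p + 6(1−p), giving p = 5/14.
Let C play A with probability q. R is indifferent when 13q + 4(1−q) = q + 6(1−q), giving q = 1/7.
The value is 13·(1/7) + (4)·(6/7) = 37/7.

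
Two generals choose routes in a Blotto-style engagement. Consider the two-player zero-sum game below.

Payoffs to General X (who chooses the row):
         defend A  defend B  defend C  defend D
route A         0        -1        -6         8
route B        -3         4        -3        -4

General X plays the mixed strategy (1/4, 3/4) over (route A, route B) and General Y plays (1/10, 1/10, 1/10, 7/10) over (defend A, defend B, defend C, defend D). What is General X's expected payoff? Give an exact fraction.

Against (1/10, 1/10, 1/10, 7/10), each row's expected payoff is route A: 49/10; route B: -3.
Taking the (1/4, 3/4)-weighted average: (1/4)·(49/10) + (3/4)·(-3) = -41/40.

-41/40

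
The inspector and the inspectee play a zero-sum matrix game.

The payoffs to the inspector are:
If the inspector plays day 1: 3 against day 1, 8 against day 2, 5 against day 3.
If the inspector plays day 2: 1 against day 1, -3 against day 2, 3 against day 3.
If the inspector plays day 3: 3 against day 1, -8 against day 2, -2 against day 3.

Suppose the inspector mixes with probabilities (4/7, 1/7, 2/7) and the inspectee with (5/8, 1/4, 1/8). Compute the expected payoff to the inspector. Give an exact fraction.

Against (5/8, 1/4, 1/8), each row's expected payoff is day 1: 9/2; day 2: 1/4; day 3: -3/8.
Taking the (4/7, 1/7, 2/7)-weighted average: (4/7)·(9/2) + (1/7)·(1/4) + (2/7)·(-3/8) = 5/2.

5/2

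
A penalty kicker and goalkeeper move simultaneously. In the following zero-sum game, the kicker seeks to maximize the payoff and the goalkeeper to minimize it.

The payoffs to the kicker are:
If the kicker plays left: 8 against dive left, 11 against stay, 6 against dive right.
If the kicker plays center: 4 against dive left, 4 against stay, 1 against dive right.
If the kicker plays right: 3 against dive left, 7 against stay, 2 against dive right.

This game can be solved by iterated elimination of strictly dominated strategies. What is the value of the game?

6

Column dive left is strictly dominated by dive right for the goalkeeper (6<8, 1<4, 2<3); eliminate dive left.
Row center is strictly dominated by row left (11>4, 6>1); eliminate center.
Row right is strictly dominated by row left (11>7, 6>2); eliminate right.
Column stay is strictly dominated by dive right for the goalkeeper (6<11); eliminate stay.
Only (left, dive right) remains, with payoff 6.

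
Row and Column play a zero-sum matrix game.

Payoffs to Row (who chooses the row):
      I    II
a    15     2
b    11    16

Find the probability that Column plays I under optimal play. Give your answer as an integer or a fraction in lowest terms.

7/9

Row minima are 2 and 11, so Row's maximin is 11; column maxima are 15 and 16, so Column's minimax is 15. These differ, so the equilibrium is in mixed strategies.
Let Column play I with probability q. Row is indifferent when 15q + 2(1−q) = 11q + 16(1−q), giving q = 7/9.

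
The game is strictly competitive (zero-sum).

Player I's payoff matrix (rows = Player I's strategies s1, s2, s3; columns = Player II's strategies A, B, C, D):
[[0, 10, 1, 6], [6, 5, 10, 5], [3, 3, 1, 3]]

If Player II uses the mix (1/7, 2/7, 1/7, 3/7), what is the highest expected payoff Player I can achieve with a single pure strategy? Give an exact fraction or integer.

s1: (0)·(1/7) + (10)·(2/7) + (1)·(1/7) + (6)·(3/7) = 39/7.
s2: (6)·(1/7) + (5)·(2/7) + (10)·(1/7) + (5)·(3/7) = 41/7.
s3: (3)·(1/7) + (3)·(2/7) + (1)·(1/7) + (3)·(3/7) = 19/7.
The best pure response is s2 with expected payoff 41/7.

41/7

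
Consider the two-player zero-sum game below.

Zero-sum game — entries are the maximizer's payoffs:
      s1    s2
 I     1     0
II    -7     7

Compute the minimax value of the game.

7/15

Row minima are 0 and -7, so the maximizer's maximin is 0; column maxima are 1 and 7, so the minimizer's minimax is 1. These differ, so the equilibrium is in mixed strategies.
Let the maximizer play I with probability p. The minimizer is indifferent when p − 7(1−p) = 7(1−p), giving p = 14/15.
Let the minimizer play s1 with probability q. The maximizer is indifferent when q = −7q + 7(1−q), giving q = 7/15.
The value is 1·(7/15) + (0)·(8/15) = 7/15.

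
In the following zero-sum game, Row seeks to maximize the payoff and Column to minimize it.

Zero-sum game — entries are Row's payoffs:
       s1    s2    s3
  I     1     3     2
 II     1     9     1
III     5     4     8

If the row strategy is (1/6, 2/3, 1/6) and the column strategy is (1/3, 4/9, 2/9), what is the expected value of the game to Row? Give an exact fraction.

Against (1/3, 4/9, 2/9), each row's expected payoff is I: 19/9; II: 41/9; III: 47/9.
Taking the (1/6, 2/3, 1/6)-weighted average: (1/6)·(19/9) + (2/3)·(41/9) + (1/6)·(47/9) = 115/27.

115/27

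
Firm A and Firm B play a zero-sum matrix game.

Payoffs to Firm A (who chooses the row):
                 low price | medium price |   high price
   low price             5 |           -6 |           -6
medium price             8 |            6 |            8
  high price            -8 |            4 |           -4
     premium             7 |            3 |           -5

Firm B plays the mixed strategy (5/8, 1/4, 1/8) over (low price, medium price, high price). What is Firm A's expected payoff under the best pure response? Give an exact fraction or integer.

low price: (5)·(5/8) + (-6)·(1/4) + (-6)·(1/8) = 7/8.
medium price: (8)·(5/8) + (6)·(1/4) + (8)·(1/8) = 15/2.
high price: (-8)·(5/8) + (4)·(1/4) + (-4)·(1/8) = -9/2.
premium: (7)·(5/8) + (3)·(1/4) + (-5)·(1/8) = 9/2.
The best pure response is medium price with expected payoff 15/2.

15/2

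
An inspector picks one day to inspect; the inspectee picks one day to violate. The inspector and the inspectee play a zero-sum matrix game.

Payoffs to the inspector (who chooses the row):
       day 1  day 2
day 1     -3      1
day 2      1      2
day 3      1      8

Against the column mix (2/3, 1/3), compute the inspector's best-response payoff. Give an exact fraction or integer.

10/3

day 1: (-3)·(2/3) + (1)·(1/3) = -5/3.
day 2: (1)·(2/3) + (2)·(1/3) = 4/3.
day 3: (1)·(2/3) + (8)·(1/3) = 10/3.
The best pure response is day 3 with expected payoff 10/3.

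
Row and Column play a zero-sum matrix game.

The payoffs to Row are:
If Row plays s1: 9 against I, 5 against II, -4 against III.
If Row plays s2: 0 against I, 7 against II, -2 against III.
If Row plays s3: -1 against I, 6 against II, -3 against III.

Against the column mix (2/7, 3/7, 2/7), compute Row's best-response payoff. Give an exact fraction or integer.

25/7

s1: (9)·(2/7) + (5)·(3/7) + (-4)·(2/7) = 25/7.
s2: (0)·(2/7) + (7)·(3/7) + (-2)·(2/7) = 17/7.
s3: (-1)·(2/7) + (6)·(3/7) + (-3)·(2/7) = 10/7.
The best pure response is s1 with expected payoff 25/7.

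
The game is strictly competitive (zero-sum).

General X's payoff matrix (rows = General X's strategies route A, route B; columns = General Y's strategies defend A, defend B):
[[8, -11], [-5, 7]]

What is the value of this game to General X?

1/31

Row minima are -11 and -5, so General X's maximin is -5; column maxima are 8 and 7, so General Y's minimax is 7. These differ, so the equilibrium is in mixed strategies.
Let General X play route A with probability p. General Y is indifferent when 8p − 5(1−p) = −11p + 7(1−p), giving p = 12/31.
Let General Y play defend A with probability q. General X is indifferent when 8q − 11(1−q) = −5q + 7(1−q), giving q = 18/31.
The value is 8·(18/31) + (-11)·(13/31) = 1/31.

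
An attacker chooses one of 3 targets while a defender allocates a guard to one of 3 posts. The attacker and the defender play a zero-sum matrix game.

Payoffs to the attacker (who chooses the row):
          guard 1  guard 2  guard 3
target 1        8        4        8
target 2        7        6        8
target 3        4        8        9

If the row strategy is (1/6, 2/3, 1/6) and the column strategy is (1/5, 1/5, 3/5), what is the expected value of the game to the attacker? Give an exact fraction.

223/30

Against (1/5, 1/5, 3/5), each row's expected payoff is target 1: 36/5; target 2: 37/5; target 3: 39/5.
Taking the (1/6, 2/3, 1/6)-weighted average: (1/6)·(36/5) + (2/3)·(37/5) + (1/6)·(39/5) = 223/30.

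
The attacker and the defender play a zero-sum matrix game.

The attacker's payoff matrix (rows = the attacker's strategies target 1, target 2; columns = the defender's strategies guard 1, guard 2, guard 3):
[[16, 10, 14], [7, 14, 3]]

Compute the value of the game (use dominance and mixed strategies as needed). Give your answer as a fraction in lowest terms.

166/15

Column guard 1 is strictly dominated by guard 3 for the defender (it gives the attacker more in every row).
The remaining 2×2 game on (target 1, target 2) × (guard 2, guard 3) has no saddle point. Let the attacker play target 1 with probability p; indifference gives 10p + 14(1−p) = 14p + 3(1−p), so p = 11/15.
Similarly the defender's optimal q on guard 2 is 11/15, and the value is 10·(11/15) + (14)·(4/15) = 166/15.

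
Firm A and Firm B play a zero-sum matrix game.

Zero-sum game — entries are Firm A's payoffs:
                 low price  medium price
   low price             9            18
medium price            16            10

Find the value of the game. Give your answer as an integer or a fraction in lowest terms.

Row minima are 9 and 10, so Firm A's maximin is 10; column maxima are 16 and 18, so Firm B's minimax is 16. These differ, so the equilibrium is in mixed strategies.
Let Firm A play low price with probability p. Firm B is indifferent when 9p + 16(1−p) = 18p + 10(1−p), giving p = 2/5.
Let Firm B play low price with probability q. Firm A is indifferent when 9q + 18(1−q) = 16q + 10(1−q), giving q = 8/15.
The value is 9·(8/15) + (18)·(7/15) = 66/5.

66/5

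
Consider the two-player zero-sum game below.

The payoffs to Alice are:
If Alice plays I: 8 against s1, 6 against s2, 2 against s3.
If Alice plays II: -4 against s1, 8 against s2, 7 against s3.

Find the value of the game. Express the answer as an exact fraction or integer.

Column s2 is strictly dominated by s3 for Bob (it gives Alice more in every row).
The remaining 2×2 game on (I, II) × (s1, s3) has no saddle point. Let Alice play I with probability p; indifference gives 8p − 4(1−p) = 2p + 7(1−p), so p = 11/17.
Similarly Bob's optimal q on s1 is 5/17, and the value is 8·(5/17) + (2)·(12/17) = 64/17.

64/17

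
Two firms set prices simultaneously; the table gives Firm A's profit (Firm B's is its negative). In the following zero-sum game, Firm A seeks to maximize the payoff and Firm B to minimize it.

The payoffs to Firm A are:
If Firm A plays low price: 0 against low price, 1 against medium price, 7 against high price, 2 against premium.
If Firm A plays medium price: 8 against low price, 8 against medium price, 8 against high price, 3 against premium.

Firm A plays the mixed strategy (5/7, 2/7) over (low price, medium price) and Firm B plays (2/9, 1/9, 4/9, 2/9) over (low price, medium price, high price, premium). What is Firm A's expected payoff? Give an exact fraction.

Against (2/9, 1/9, 4/9, 2/9), each row's expected payoff is low price: 11/3; medium price: 62/9.
Taking the (5/7, 2/7)-weighted average: (5/7)·(11/3) + (2/7)·(62/9) = 289/63.

289/63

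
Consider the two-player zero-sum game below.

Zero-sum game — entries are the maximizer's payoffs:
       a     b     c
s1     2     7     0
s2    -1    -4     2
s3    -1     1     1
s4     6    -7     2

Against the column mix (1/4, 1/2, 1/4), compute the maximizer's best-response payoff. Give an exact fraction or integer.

s1: (2)·(1/4) + (7)·(1/2) + (0)·(1/4) = 4.
s2: (-1)·(1/4) + (-4)·(1/2) + (2)·(1/4) = -7/4.
s3: (-1)·(1/4) + (1)·(1/2) + (1)·(1/4) = 1/2.
s4: (6)·(1/4) + (-7)·(1/2) + (2)·(1/4) = -3/2.
The best pure response is s1 with expected payoff 4.

4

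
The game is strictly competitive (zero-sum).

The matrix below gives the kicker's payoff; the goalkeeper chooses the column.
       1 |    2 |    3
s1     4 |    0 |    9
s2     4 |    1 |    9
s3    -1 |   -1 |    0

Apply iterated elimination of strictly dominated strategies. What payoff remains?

Column 3 is strictly dominated by 1 for the goalkeeper (4<9, 4<9, -1<0); eliminate 3.
Row s3 is strictly dominated by row s1 (4>-1, 0>-1); eliminate s3.
Column 1 is strictly dominated by 2 for the goalkeeper (0<4, 1<4); eliminate 1.
Row s1 is strictly dominated by row s2 (1>0); eliminate s1.
Only (s2, 2) remains, with payoff 1.

1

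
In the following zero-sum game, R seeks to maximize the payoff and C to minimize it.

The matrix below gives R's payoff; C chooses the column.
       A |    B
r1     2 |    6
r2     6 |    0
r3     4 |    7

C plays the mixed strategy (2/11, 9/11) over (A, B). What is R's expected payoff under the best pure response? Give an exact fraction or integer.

71/11

r1: (2)·(2/11) + (6)·(9/11) = 58/11.
r2: (6)·(2/11) + (0)·(9/11) = 12/11.
r3: (4)·(2/11) + (7)·(9/11) = 71/11.
The best pure response is r3 with expected payoff 71/11.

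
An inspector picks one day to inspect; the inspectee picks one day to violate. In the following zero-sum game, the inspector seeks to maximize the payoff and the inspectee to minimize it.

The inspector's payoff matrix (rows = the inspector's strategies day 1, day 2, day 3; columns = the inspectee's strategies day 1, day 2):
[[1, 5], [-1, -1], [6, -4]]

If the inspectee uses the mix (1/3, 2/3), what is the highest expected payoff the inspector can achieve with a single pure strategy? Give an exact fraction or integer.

11/3

day 1: (1)·(1/3) + (5)·(2/3) = 11/3.
day 2: (-1)·(1/3) + (-1)·(2/3) = -1.
day 3: (6)·(1/3) + (-4)·(2/3) = -2/3.
The best pure response is day 1 with expected payoff 11/3.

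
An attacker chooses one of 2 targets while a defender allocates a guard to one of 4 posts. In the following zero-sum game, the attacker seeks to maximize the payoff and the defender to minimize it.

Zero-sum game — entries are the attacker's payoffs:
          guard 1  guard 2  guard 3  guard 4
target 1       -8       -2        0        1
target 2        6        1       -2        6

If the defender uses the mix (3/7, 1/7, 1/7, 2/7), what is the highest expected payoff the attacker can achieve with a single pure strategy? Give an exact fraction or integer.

target 1: (-8)·(3/7) + (-2)·(1/7) + (0)·(1/7) + (1)·(2/7) = -24/7.
target 2: (6)·(3/7) + (1)·(1/7) + (-2)·(1/7) + (6)·(2/7) = 29/7.
The best pure response is target 2 with expected payoff 29/7.

29/7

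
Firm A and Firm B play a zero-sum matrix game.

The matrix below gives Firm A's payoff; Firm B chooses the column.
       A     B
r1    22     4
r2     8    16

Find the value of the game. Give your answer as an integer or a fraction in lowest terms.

160/13

Row minima are 4 and 8, so Firm A's maximin is 8; column maxima are 22 and 16, so Firm B's minimax is 16. These differ, so the equilibrium is in mixed strategies.
Let Firm A play r1 with probability p. Firm B is indifferent when 22p + 8(1−p) = 4p + 16(1−p), giving p = 4/13.
Let Firm B play A with probability q. Firm A is indifferent when 22q + 4(1−q) = 8q + 16(1−q), giving q = 6/13.
The value is 22·(6/13) + (4)·(7/13) = 160/13.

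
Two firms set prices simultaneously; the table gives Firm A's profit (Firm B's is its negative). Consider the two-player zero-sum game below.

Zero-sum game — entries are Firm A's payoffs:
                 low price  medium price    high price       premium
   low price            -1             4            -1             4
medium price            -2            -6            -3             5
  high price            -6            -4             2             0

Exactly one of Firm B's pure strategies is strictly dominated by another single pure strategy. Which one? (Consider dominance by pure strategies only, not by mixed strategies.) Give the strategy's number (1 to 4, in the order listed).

4

Firm B prefers columns that give Firm A less. Compare premium with low price: -1 < 4, -2 < 5, -6 < 0.
So low price strictly dominates premium for Firm B; premium is strictly dominated.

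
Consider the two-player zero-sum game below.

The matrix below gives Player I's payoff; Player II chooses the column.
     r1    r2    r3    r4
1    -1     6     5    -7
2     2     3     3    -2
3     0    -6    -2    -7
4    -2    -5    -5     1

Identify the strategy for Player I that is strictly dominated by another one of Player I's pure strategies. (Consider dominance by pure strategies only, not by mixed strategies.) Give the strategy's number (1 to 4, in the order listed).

3

Compare 3 with 2: 2 > 0, 3 > -6, 3 > -2, -2 > -7.
So 2 strictly dominates 3 for Player I; 3 is strictly dominated.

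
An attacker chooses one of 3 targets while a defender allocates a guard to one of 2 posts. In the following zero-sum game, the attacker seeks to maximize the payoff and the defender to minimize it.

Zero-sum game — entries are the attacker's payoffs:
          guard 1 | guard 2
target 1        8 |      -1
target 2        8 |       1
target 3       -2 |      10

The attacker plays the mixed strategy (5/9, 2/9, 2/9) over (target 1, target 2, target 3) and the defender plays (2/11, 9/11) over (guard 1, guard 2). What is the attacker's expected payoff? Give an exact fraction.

Against (2/11, 9/11), each row's expected payoff is target 1: 7/11; target 2: 25/11; target 3: 86/11.
Taking the (5/9, 2/9, 2/9)-weighted average: (5/9)·(7/11) + (2/9)·(25/11) + (2/9)·(86/11) = 257/99.

257/99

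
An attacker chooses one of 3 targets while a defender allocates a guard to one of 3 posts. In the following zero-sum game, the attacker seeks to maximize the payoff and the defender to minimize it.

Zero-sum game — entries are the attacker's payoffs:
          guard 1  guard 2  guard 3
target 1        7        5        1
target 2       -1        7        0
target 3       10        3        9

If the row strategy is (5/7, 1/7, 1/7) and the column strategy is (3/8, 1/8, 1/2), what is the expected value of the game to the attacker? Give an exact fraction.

223/56

Against (3/8, 1/8, 1/2), each row's expected payoff is target 1: 15/4; target 2: 1/2; target 3: 69/8.
Taking the (5/7, 1/7, 1/7)-weighted average: (5/7)·(15/4) + (1/7)·(1/2) + (1/7)·(69/8) = 223/56.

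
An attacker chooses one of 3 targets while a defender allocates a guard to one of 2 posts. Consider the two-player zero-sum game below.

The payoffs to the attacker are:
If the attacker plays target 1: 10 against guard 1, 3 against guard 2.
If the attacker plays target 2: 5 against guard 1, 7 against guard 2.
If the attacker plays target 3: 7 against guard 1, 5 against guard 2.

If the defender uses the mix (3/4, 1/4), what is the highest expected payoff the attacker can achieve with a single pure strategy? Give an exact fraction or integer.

target 1: (10)·(3/4) + (3)·(1/4) = 33/4.
target 2: (5)·(3/4) + (7)·(1/4) = 11/2.
target 3: (7)·(3/4) + (5)·(1/4) = 13/2.
The best pure response is target 1 with expected payoff 33/4.

33/4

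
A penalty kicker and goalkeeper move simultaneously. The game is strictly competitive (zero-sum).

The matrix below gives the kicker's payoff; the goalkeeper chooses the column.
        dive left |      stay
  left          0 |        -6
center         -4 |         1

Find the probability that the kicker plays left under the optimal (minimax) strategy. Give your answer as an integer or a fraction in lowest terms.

5/11

Row minima are -6 and -4, so the kicker's maximin is -4; column maxima are 0 and 1, so the goalkeeper's minimax is 0. These differ, so the equilibrium is in mixed strategies.
Let the kicker play left with probability p. The goalkeeper is indifferent when −4(1−p) = −6p + (1−p), giving p = 5/11.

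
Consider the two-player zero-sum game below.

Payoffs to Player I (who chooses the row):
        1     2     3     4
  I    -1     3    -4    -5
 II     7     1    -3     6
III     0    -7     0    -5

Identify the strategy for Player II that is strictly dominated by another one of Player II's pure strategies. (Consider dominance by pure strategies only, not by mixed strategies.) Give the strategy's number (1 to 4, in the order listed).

Player II prefers columns that give Player I less. Compare 1 with 4: -5 < -1, 6 < 7, -5 < 0.
So 4 strictly dominates 1 for Player II; 1 is strictly dominated.

1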